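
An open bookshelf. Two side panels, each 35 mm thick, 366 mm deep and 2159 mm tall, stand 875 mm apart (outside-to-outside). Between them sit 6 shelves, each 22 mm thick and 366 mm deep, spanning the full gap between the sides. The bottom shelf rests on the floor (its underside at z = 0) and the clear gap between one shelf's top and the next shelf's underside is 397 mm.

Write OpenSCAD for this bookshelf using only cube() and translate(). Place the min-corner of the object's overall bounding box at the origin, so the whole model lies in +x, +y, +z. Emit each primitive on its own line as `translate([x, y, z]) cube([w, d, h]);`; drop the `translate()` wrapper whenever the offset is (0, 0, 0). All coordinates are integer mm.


cube([35, 366, 2159]);
translate([840, 0, 0]) cube([35, 366, 2159]);
translate([35, 0, 0]) cube([805, 366, 22]);
translate([35, 0, 419]) cube([805, 366, 22]);
translate([35, 0, 838]) cube([805, 366, 22]);
translate([35, 0, 1257]) cube([805, 366, 22]);
translate([35, 0, 1676]) cube([805, 366, 22]);
translate([35, 0, 2095]) cube([805, 366, 22]);


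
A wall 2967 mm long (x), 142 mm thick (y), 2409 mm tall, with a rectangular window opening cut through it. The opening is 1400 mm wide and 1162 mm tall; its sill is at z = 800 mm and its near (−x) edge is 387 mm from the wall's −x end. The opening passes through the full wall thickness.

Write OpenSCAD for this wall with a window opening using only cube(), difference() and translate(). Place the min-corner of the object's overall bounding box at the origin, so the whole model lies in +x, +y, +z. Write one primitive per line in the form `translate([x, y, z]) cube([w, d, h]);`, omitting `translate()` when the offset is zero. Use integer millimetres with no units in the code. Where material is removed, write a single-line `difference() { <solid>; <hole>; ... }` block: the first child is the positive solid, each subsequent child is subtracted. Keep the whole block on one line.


difference() { cube([2967, 142, 2409]); translate([387, 0, 800]) cube([1400, 142, 1162]); }


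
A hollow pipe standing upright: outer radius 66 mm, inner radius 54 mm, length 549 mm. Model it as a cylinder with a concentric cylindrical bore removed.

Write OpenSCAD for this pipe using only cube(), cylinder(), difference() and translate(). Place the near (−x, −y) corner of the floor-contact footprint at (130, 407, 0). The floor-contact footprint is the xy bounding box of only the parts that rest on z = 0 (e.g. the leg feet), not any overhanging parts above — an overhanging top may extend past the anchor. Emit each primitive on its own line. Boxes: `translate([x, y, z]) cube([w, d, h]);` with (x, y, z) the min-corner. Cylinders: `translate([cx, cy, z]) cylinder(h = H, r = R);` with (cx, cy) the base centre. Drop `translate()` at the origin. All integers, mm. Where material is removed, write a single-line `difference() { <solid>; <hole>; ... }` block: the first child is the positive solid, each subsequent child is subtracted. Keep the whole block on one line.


difference() { translate([196, 473, 0]) cylinder(h = 549, r = 66); translate([196, 473, 0]) cylinder(h = 549, r = 54); }


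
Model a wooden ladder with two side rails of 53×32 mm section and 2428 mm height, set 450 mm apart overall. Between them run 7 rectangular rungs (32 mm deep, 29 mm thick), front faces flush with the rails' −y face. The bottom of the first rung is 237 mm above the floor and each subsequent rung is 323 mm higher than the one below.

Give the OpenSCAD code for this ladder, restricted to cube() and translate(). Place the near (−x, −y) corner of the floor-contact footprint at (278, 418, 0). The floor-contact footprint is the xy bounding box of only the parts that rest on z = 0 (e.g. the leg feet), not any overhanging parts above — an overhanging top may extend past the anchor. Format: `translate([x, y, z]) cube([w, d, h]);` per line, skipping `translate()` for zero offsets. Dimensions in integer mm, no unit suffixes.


translate([278, 418, 0]) cube([53, 32, 2428]);
translate([675, 418, 0]) cube([53, 32, 2428]);
translate([331, 418, 237]) cube([344, 32, 29]);
translate([331, 418, 560]) cube([344, 32, 29]);
translate([331, 418, 883]) cube([344, 32, 29]);
translate([331, 418, 1206]) cube([344, 32, 29]);
translate([331, 418, 1529]) cube([344, 32, 29]);
translate([331, 418, 1852]) cube([344, 32, 29]);
translate([331, 418, 2175]) cube([344, 32, 29]);


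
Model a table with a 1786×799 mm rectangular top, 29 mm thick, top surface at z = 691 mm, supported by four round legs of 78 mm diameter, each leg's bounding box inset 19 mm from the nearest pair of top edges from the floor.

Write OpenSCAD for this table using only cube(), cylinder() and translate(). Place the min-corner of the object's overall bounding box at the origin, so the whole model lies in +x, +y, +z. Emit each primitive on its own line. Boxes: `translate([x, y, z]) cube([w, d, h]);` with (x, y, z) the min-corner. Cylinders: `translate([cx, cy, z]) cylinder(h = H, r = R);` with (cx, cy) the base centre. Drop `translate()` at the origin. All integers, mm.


translate([0, 0, 662]) cube([1786, 799, 29]);
translate([58, 58, 0]) cylinder(h = 662, r = 39);
translate([1728, 58, 0]) cylinder(h = 662, r = 39);
translate([58, 741, 0]) cylinder(h = 662, r = 39);
translate([1728, 741, 0]) cylinder(h = 662, r = 39);


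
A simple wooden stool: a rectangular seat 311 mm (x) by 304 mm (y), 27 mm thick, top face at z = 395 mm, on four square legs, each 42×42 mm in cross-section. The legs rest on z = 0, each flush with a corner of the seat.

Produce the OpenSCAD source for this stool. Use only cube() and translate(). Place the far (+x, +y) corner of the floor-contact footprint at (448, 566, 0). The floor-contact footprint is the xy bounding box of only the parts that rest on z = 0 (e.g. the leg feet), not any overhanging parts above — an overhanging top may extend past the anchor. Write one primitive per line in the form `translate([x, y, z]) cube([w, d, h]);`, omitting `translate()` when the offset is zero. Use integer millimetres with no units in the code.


// leg_h = 395 - 27 = 368
translate([137, 262, 368]) cube([311, 304, 27]);
translate([137, 262, 0]) cube([42, 42, 368]);
translate([406, 262, 0]) cube([42, 42, 368]);
translate([137, 524, 0]) cube([42, 42, 368]);
translate([406, 524, 0]) cube([42, 42, 368]);


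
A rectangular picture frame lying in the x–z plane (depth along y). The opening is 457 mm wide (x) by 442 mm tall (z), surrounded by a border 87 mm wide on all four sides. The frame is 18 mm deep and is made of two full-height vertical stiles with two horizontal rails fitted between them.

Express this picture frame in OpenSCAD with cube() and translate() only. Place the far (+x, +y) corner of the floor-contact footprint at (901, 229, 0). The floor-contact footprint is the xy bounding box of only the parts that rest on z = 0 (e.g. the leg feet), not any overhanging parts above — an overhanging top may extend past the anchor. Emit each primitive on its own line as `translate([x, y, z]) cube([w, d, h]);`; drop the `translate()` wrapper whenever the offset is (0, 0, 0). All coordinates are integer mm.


translate([270, 211, 0]) cube([87, 18, 616]);
translate([814, 211, 0]) cube([87, 18, 616]);
translate([357, 211, 0]) cube([457, 18, 87]);
translate([357, 211, 529]) cube([457, 18, 87]);


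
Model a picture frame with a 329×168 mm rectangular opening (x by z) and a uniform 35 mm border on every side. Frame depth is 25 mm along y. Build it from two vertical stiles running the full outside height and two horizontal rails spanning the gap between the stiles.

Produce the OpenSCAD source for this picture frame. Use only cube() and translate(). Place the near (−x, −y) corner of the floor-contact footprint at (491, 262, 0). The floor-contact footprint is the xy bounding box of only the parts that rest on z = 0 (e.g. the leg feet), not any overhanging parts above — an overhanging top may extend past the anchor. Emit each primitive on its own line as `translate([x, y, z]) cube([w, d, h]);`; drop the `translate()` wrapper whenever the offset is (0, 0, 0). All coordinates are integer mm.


translate([491, 262, 0]) cube([35, 25, 238]);
translate([855, 262, 0]) cube([35, 25, 238]);
translate([526, 262, 0]) cube([329, 25, 35]);
translate([526, 262, 203]) cube([329, 25, 35]);


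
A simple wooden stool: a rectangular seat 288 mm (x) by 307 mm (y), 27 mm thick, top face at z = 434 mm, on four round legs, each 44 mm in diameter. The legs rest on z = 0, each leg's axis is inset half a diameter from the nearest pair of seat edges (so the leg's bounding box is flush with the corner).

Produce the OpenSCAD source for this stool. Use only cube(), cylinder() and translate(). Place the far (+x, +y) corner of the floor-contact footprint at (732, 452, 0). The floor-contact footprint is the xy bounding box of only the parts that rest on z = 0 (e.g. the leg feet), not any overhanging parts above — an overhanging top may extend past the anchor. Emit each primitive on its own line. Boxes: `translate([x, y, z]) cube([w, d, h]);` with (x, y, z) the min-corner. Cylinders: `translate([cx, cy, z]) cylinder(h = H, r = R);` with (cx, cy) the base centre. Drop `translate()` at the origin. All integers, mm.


translate([444, 145, 407]) cube([288, 307, 27]);
translate([466, 167, 0]) cylinder(h = 407, r = 22);
translate([710, 167, 0]) cylinder(h = 407, r = 22);
translate([466, 430, 0]) cylinder(h = 407, r = 22);
translate([710, 430, 0]) cylinder(h = 407, r = 22);


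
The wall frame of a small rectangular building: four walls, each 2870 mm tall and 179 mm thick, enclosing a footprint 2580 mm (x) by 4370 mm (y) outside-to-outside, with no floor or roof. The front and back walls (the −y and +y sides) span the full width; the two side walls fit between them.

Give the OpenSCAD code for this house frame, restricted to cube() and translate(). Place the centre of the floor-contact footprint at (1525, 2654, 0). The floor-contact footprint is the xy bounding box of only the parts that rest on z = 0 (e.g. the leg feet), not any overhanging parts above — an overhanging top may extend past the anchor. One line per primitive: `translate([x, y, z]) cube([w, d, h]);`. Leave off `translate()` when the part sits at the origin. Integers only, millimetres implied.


translate([235, 469, 0]) cube([2580, 179, 2870]);
translate([235, 4660, 0]) cube([2580, 179, 2870]);
translate([235, 648, 0]) cube([179, 4012, 2870]);
translate([2636, 648, 0]) cube([179, 4012, 2870]);


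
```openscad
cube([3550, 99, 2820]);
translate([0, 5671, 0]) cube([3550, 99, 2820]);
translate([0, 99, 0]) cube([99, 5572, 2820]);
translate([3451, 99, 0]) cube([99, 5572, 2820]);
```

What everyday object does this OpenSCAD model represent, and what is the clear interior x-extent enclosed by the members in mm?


A house (or room) frame. The interior width is 3352 mm.

Four 2820 mm walls enclosing a rectangle with no floor or roof — a room or house frame. Outside width is 3550 mm and wall thickness is 99 mm, so the interior width is 3550 − 2 × 99 = 3352 mm.


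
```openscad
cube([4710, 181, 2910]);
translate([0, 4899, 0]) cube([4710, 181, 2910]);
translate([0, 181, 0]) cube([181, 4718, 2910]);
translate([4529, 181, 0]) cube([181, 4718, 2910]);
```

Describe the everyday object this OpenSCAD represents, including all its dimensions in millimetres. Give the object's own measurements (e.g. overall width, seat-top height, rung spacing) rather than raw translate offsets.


The wall frame of a small rectangular building: four walls, each 2910 mm tall and 181 mm thick, enclosing a footprint 4710 mm (x) by 5080 mm (y) outside-to-outside, with no floor or roof. The front and back walls (the −y and +y sides) span the full width; the two side walls fit between them.


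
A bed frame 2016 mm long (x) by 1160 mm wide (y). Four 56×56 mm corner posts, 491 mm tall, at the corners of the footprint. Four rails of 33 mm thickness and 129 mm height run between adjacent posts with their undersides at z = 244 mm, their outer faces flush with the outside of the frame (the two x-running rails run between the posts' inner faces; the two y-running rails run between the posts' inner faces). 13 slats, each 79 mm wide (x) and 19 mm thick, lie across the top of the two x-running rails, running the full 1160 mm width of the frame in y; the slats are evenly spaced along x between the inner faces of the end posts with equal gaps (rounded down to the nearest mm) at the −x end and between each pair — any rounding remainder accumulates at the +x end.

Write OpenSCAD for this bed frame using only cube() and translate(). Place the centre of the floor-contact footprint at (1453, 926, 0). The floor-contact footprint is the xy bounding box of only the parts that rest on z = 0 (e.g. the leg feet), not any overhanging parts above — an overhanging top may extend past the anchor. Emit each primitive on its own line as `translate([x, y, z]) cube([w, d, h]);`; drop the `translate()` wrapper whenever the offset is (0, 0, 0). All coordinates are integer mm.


translate([445, 346, 0]) cube([56, 56, 491]);
translate([445, 1450, 0]) cube([56, 56, 491]);
translate([2405, 346, 0]) cube([56, 56, 491]);
translate([2405, 1450, 0]) cube([56, 56, 491]);
translate([501, 346, 244]) cube([1904, 33, 129]);
translate([501, 1473, 244]) cube([1904, 33, 129]);
translate([445, 402, 244]) cube([33, 1048, 129]);
translate([2428, 402, 244]) cube([33, 1048, 129]);
translate([563, 346, 373]) cube([79, 1160, 19]);
translate([704, 346, 373]) cube([79, 1160, 19]);
translate([845, 346, 373]) cube([79, 1160, 19]);
translate([986, 346, 373]) cube([79, 1160, 19]);
translate([1127, 346, 373]) cube([79, 1160, 19]);
translate([1268, 346, 373]) cube([79, 1160, 19]);
translate([1409, 346, 373]) cube([79, 1160, 19]);
translate([1550, 346, 373]) cube([79, 1160, 19]);
translate([1691, 346, 373]) cube([79, 1160, 19]);
translate([1832, 346, 373]) cube([79, 1160, 19]);
translate([1973, 346, 373]) cube([79, 1160, 19]);
translate([2114, 346, 373]) cube([79, 1160, 19]);
translate([2255, 346, 373]) cube([79, 1160, 19]);


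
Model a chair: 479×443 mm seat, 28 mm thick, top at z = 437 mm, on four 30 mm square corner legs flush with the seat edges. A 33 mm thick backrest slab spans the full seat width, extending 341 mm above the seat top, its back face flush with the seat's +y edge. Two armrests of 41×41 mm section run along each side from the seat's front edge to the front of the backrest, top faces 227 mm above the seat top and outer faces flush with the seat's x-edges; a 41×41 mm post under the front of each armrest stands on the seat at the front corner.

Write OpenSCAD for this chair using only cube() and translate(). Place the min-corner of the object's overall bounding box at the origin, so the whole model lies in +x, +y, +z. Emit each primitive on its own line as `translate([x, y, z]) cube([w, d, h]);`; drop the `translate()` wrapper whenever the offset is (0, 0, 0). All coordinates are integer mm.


translate([0, 0, 409]) cube([479, 443, 28]);
cube([30, 30, 409]);
translate([449, 0, 0]) cube([30, 30, 409]);
translate([0, 413, 0]) cube([30, 30, 409]);
translate([449, 413, 0]) cube([30, 30, 409]);
translate([0, 410, 437]) cube([479, 33, 341]);
translate([0, 0, 623]) cube([41, 410, 41]);
translate([438, 0, 623]) cube([41, 410, 41]);
translate([0, 0, 437]) cube([41, 41, 186]);
translate([438, 0, 437]) cube([41, 41, 186]);


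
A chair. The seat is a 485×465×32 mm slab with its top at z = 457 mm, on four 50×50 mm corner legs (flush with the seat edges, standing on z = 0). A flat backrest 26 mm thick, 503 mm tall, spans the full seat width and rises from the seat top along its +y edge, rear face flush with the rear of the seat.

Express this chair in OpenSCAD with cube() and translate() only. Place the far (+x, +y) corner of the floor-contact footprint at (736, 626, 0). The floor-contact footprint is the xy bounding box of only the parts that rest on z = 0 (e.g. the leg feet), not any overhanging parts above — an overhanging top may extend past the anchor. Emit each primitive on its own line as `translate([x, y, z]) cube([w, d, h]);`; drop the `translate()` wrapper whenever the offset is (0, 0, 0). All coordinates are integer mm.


translate([251, 161, 425]) cube([485, 465, 32]);
translate([251, 161, 0]) cube([50, 50, 425]);
translate([686, 161, 0]) cube([50, 50, 425]);
translate([251, 576, 0]) cube([50, 50, 425]);
translate([686, 576, 0]) cube([50, 50, 425]);
translate([251, 600, 457]) cube([485, 26, 503]);


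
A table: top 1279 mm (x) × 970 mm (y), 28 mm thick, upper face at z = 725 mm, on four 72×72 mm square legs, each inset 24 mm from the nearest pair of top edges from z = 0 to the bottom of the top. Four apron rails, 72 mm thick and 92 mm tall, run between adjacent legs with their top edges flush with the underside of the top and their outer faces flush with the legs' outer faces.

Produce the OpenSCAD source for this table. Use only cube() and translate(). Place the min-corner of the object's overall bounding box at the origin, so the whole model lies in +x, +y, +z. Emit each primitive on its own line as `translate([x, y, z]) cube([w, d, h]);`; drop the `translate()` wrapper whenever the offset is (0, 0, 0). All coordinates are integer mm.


translate([0, 0, 697]) cube([1279, 970, 28]);
translate([24, 24, 0]) cube([72, 72, 697]);
translate([1183, 24, 0]) cube([72, 72, 697]);
translate([24, 874, 0]) cube([72, 72, 697]);
translate([1183, 874, 0]) cube([72, 72, 697]);
translate([96, 24, 605]) cube([1087, 72, 92]);
translate([96, 874, 605]) cube([1087, 72, 92]);
translate([24, 96, 605]) cube([72, 778, 92]);
translate([1183, 96, 605]) cube([72, 778, 92]);


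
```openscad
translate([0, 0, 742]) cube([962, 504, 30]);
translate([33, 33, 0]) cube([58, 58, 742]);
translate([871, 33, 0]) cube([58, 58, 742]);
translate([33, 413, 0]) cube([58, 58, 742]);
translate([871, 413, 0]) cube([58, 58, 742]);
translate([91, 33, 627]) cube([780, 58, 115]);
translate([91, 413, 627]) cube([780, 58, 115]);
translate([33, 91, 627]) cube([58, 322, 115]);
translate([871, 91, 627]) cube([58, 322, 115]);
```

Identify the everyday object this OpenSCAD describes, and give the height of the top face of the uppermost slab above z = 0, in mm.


A table. The table height is 772 mm.

A 962×504×30 slab sits at z = 742 on four 58 mm square posts — a table. The top surface is at 742 + 30 = 772 mm.


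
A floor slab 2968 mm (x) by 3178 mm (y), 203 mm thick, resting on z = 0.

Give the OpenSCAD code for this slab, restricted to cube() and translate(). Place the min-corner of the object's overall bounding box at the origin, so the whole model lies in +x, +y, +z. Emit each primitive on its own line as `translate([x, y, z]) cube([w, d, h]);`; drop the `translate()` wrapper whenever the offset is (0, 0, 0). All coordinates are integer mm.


cube([2968, 3178, 203]);


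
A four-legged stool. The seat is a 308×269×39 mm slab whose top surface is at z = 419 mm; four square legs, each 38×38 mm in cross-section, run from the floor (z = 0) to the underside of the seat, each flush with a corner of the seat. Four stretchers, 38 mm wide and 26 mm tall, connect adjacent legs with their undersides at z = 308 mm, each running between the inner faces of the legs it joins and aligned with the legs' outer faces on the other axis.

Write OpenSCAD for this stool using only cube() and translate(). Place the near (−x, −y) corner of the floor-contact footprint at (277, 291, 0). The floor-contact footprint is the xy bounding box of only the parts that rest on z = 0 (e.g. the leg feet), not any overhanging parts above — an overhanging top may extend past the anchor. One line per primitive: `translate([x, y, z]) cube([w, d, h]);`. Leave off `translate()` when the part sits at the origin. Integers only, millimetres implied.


// leg_h = 419 - 39 = 380
// stretcher span = 308 - 2*38 = 232
translate([277, 291, 380]) cube([308, 269, 39]);
translate([277, 291, 0]) cube([38, 38, 380]);
translate([547, 291, 0]) cube([38, 38, 380]);
translate([277, 522, 0]) cube([38, 38, 380]);
translate([547, 522, 0]) cube([38, 38, 380]);
translate([315, 291, 308]) cube([232, 38, 26]);
translate([315, 522, 308]) cube([232, 38, 26]);
translate([277, 329, 308]) cube([38, 193, 26]);
translate([547, 329, 308]) cube([38, 193, 26]);


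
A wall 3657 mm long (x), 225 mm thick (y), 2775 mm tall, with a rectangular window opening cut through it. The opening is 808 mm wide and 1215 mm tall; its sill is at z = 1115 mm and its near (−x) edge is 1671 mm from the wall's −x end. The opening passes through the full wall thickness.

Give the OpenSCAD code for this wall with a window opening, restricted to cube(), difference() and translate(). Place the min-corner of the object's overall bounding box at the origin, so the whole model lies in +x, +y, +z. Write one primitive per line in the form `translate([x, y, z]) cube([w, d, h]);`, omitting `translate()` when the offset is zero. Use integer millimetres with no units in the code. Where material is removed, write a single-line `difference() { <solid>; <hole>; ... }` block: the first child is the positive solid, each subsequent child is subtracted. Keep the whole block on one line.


difference() { cube([3657, 225, 2775]); translate([1671, 0, 1115]) cube([808, 225, 1215]); }


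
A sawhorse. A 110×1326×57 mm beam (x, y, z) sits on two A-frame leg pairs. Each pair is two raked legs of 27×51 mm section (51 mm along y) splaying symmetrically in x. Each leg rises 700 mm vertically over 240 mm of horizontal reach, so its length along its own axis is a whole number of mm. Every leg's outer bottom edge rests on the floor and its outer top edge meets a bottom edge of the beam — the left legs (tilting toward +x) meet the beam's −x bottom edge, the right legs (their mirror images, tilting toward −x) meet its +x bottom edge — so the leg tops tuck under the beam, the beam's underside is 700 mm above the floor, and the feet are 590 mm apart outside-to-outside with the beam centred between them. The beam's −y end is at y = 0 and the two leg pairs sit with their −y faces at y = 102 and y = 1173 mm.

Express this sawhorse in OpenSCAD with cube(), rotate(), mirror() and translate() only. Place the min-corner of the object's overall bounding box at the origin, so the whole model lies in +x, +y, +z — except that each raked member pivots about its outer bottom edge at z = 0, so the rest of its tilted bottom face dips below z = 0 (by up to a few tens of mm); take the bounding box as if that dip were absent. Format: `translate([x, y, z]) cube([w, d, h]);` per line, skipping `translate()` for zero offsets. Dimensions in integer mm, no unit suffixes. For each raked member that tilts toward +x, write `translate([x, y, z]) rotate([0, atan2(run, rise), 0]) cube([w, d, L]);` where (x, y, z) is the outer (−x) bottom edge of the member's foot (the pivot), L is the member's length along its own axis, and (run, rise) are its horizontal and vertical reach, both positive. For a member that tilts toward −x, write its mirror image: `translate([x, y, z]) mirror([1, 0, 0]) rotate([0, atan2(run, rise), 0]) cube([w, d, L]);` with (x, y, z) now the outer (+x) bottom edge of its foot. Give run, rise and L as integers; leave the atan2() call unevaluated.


// leg length = √(240² + 700²) = 740
// right-leg outer foot x = 2·240 + 110 = 590
// beam min-corner = (240, 0, 700)
translate([240, 0, 700]) cube([110, 1326, 57]);
translate([0, 102, 0]) rotate([0, atan2(240, 700), 0]) cube([27, 51, 740]);
translate([590, 102, 0]) mirror([1, 0, 0]) rotate([0, atan2(240, 700), 0]) cube([27, 51, 740]);
translate([0, 1173, 0]) rotate([0, atan2(240, 700), 0]) cube([27, 51, 740]);
translate([590, 1173, 0]) mirror([1, 0, 0]) rotate([0, atan2(240, 700), 0]) cube([27, 51, 740]);


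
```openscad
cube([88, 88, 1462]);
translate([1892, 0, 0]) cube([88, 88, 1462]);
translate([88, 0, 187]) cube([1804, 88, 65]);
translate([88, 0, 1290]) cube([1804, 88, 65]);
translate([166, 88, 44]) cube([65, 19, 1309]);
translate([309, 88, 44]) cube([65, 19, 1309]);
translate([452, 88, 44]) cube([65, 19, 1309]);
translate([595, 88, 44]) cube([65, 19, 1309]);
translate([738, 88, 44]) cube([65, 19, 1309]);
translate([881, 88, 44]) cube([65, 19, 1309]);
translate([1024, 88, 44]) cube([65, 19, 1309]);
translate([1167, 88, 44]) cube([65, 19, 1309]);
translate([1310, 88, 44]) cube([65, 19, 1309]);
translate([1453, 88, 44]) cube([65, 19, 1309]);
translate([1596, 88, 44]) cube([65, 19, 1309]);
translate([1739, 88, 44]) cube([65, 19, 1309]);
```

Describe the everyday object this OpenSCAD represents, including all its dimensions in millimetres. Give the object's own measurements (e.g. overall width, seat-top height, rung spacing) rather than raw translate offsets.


A fence section. Two 88×88 mm posts, 1462 mm tall, stand on the floor with a clear span of 1804 mm between their inner faces. Two horizontal rails of 88×65 mm section span the gap between the posts with their undersides at z = 187 mm and z = 1290 mm, flush with the posts' −y face. 12 pickets, each 65 mm wide, 19 mm thick and 1309 mm tall, are fixed to the +y face of the rails with their bottoms at z = 44 mm, spaced across the span with a 78 mm gap after the −x post and between neighbouring pickets, with 88 mm left before the +x post.


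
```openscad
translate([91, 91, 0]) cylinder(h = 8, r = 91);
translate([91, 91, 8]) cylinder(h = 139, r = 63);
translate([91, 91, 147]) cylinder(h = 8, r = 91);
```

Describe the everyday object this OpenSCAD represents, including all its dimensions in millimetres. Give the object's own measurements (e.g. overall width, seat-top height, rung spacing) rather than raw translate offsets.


A spool: two coaxial disc flanges of radius 91 mm and thickness 8 mm, joined by a core cylinder of radius 63 mm and height 139 mm. The lower flange rests on z = 0 and the three cylinders share a vertical axis.


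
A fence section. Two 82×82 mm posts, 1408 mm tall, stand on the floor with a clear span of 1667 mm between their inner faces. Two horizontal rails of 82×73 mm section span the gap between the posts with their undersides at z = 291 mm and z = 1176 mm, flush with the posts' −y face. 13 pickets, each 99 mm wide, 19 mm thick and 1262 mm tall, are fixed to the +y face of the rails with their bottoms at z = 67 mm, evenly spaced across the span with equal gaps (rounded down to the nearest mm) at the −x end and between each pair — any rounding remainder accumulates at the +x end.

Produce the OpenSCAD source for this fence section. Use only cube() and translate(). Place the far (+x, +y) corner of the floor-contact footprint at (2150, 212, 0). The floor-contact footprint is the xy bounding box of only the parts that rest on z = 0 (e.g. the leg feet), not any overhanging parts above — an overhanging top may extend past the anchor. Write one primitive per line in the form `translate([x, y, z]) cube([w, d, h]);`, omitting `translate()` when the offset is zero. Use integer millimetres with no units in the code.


translate([319, 130, 0]) cube([82, 82, 1408]);
translate([2068, 130, 0]) cube([82, 82, 1408]);
translate([401, 130, 291]) cube([1667, 82, 73]);
translate([401, 130, 1176]) cube([1667, 82, 73]);
translate([428, 212, 67]) cube([99, 19, 1262]);
translate([554, 212, 67]) cube([99, 19, 1262]);
translate([680, 212, 67]) cube([99, 19, 1262]);
translate([806, 212, 67]) cube([99, 19, 1262]);
translate([932, 212, 67]) cube([99, 19, 1262]);
translate([1058, 212, 67]) cube([99, 19, 1262]);
translate([1184, 212, 67]) cube([99, 19, 1262]);
translate([1310, 212, 67]) cube([99, 19, 1262]);
translate([1436, 212, 67]) cube([99, 19, 1262]);
translate([1562, 212, 67]) cube([99, 19, 1262]);
translate([1688, 212, 67]) cube([99, 19, 1262]);
translate([1814, 212, 67]) cube([99, 19, 1262]);
translate([1940, 212, 67]) cube([99, 19, 1262]);


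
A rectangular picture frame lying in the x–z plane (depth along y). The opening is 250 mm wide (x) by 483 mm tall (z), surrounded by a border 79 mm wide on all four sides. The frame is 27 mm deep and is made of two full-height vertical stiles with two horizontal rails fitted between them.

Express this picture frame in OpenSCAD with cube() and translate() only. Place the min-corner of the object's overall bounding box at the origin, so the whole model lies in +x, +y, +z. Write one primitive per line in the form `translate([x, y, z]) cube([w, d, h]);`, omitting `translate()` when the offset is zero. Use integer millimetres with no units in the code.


cube([79, 27, 641]);
translate([329, 0, 0]) cube([79, 27, 641]);
translate([79, 0, 0]) cube([250, 27, 79]);
translate([79, 0, 562]) cube([250, 27, 79]);


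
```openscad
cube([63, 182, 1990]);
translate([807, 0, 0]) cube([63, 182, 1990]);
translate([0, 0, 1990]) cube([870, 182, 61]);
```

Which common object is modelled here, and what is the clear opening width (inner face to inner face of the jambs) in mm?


A door frame. The clear opening width is 744 mm.

Two 1990 mm tall posts with a header on top — a door frame. The left jamb is 63 mm wide at x = 0; the right jamb starts at x = 807. The clear opening is 807 − 63 = 744 mm.


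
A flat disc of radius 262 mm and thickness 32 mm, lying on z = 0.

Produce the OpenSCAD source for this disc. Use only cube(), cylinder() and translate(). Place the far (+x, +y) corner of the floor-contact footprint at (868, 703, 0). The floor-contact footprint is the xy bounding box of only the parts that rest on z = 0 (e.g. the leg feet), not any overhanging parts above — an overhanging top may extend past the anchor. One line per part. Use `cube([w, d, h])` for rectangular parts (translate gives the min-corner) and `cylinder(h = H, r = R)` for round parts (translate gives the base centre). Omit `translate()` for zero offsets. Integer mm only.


translate([606, 441, 0]) cylinder(h = 32, r = 262);


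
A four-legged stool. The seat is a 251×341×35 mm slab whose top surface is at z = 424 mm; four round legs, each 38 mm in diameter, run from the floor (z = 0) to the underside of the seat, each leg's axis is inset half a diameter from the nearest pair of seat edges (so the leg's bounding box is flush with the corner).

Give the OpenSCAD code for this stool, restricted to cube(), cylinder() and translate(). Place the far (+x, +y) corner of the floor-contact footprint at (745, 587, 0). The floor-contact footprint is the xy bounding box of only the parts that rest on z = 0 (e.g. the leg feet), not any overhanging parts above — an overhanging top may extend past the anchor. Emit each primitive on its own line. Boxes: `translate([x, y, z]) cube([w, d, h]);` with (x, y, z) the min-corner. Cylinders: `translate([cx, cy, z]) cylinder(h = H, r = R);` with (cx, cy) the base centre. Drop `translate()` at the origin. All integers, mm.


translate([494, 246, 389]) cube([251, 341, 35]);
translate([513, 265, 0]) cylinder(h = 389, r = 19);
translate([726, 265, 0]) cylinder(h = 389, r = 19);
translate([513, 568, 0]) cylinder(h = 389, r = 19);
translate([726, 568, 0]) cylinder(h = 389, r = 19);


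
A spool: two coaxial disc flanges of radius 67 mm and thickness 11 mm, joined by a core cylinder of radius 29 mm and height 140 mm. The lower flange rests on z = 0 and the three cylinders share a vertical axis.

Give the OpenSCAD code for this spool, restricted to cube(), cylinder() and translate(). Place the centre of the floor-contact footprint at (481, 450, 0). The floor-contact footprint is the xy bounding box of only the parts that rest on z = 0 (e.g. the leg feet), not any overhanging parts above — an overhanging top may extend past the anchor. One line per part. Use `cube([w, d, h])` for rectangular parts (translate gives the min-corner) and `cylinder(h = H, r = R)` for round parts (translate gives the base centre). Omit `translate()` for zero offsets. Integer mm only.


translate([481, 450, 0]) cylinder(h = 11, r = 67);
translate([481, 450, 11]) cylinder(h = 140, r = 29);
translate([481, 450, 151]) cylinder(h = 11, r = 67);


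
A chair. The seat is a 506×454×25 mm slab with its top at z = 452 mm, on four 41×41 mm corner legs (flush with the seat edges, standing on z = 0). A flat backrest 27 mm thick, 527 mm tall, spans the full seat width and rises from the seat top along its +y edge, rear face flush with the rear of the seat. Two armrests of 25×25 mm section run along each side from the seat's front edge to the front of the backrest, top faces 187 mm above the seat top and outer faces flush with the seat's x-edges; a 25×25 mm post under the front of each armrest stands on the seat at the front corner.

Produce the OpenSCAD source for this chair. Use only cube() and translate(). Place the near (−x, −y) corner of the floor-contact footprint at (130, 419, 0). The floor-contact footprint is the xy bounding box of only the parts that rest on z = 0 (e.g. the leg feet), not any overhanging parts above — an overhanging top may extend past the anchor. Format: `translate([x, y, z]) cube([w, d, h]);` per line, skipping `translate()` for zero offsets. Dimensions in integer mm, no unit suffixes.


// leg_h = 452 - 25 = 427
// arm post h = 187 - 25 = 162
translate([130, 419, 427]) cube([506, 454, 25]);
translate([130, 419, 0]) cube([41, 41, 427]);
translate([595, 419, 0]) cube([41, 41, 427]);
translate([130, 832, 0]) cube([41, 41, 427]);
translate([595, 832, 0]) cube([41, 41, 427]);
translate([130, 846, 452]) cube([506, 27, 527]);
translate([130, 419, 614]) cube([25, 427, 25]);
translate([611, 419, 614]) cube([25, 427, 25]);
translate([130, 419, 452]) cube([25, 25, 162]);
translate([611, 419, 452]) cube([25, 25, 162]);


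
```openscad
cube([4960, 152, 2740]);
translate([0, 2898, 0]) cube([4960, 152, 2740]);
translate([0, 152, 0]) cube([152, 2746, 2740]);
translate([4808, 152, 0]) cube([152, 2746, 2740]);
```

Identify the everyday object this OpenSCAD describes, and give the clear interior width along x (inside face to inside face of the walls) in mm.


A house (or room) frame. The interior width is 4656 mm.

Four 2740 mm walls enclosing a rectangle with no floor or roof — a room or house frame. Outside width is 4960 mm and wall thickness is 152 mm, so the interior width is 4960 − 2 × 152 = 4656 mm.


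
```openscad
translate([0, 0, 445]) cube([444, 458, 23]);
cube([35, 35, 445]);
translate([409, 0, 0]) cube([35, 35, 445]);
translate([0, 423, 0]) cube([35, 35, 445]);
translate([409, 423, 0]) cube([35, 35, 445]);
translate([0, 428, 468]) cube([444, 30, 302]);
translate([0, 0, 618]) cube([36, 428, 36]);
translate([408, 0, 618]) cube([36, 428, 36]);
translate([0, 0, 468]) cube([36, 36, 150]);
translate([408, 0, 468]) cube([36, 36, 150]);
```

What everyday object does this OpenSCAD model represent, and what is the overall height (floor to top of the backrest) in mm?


A chair. The overall height is 770 mm.

A slab on four corner posts with a tall panel at the back — a chair. The seat slab sits at z = 445 with thickness 23, and the 302 mm backrest starts at the seat top, so the overall height is 445 + 23 + 302 = 770 mm.


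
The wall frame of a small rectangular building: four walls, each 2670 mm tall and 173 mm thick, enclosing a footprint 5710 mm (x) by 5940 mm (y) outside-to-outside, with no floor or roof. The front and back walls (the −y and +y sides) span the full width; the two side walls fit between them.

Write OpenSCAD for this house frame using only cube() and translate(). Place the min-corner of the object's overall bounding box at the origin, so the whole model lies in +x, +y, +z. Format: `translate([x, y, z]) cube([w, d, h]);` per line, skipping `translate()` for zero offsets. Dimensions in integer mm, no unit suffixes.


cube([5710, 173, 2670]);
translate([0, 5767, 0]) cube([5710, 173, 2670]);
translate([0, 173, 0]) cube([173, 5594, 2670]);
translate([5537, 173, 0]) cube([173, 5594, 2670]);


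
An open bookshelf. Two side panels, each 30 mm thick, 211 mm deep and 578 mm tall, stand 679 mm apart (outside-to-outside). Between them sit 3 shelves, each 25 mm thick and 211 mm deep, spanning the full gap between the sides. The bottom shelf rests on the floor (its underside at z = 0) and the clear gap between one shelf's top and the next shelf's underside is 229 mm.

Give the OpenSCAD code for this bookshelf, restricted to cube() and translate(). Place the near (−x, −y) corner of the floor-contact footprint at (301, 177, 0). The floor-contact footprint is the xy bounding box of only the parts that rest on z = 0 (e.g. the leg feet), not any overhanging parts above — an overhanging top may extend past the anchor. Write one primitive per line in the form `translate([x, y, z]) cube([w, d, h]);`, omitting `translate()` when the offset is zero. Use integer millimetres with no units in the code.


translate([301, 177, 0]) cube([30, 211, 578]);
translate([950, 177, 0]) cube([30, 211, 578]);
translate([331, 177, 0]) cube([619, 211, 25]);
translate([331, 177, 254]) cube([619, 211, 25]);
translate([331, 177, 508]) cube([619, 211, 25]);


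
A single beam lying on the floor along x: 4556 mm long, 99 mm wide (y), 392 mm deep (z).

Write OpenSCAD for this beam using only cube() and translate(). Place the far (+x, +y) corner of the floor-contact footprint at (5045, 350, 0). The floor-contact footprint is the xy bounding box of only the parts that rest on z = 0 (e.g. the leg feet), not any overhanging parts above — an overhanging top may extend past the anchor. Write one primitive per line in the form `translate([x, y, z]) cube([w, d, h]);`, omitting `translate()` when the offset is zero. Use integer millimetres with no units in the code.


translate([489, 251, 0]) cube([4556, 99, 392]);


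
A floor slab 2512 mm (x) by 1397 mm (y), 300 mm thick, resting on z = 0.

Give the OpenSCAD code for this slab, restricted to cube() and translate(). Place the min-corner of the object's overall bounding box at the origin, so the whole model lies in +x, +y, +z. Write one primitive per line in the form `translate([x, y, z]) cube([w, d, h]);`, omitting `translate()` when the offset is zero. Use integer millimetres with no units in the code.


cube([2512, 1397, 300]);


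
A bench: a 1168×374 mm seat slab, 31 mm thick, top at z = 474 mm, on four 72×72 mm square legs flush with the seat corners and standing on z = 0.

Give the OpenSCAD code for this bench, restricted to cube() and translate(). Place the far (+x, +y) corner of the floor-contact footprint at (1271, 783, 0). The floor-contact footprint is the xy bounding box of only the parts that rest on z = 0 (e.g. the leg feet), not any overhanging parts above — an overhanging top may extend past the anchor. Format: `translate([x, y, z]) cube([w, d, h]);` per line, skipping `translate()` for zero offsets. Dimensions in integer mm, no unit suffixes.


translate([103, 409, 443]) cube([1168, 374, 31]);
translate([103, 409, 0]) cube([72, 72, 443]);
translate([103, 711, 0]) cube([72, 72, 443]);
translate([1199, 409, 0]) cube([72, 72, 443]);
translate([1199, 711, 0]) cube([72, 72, 443]);


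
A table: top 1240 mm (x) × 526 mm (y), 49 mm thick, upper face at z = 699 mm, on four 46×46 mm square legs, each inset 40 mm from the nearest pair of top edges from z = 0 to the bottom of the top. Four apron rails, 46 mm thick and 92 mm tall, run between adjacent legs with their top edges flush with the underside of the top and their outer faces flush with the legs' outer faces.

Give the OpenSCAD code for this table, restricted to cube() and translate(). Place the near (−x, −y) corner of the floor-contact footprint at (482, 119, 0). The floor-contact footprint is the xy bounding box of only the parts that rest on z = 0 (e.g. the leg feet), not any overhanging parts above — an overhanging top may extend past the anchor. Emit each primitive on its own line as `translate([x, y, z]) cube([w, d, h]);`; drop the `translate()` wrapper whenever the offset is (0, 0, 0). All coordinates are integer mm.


translate([442, 79, 650]) cube([1240, 526, 49]);
translate([482, 119, 0]) cube([46, 46, 650]);
translate([1596, 119, 0]) cube([46, 46, 650]);
translate([482, 519, 0]) cube([46, 46, 650]);
translate([1596, 519, 0]) cube([46, 46, 650]);
translate([528, 119, 558]) cube([1068, 46, 92]);
translate([528, 519, 558]) cube([1068, 46, 92]);
translate([482, 165, 558]) cube([46, 354, 92]);
translate([1596, 165, 558]) cube([46, 354, 92]);
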